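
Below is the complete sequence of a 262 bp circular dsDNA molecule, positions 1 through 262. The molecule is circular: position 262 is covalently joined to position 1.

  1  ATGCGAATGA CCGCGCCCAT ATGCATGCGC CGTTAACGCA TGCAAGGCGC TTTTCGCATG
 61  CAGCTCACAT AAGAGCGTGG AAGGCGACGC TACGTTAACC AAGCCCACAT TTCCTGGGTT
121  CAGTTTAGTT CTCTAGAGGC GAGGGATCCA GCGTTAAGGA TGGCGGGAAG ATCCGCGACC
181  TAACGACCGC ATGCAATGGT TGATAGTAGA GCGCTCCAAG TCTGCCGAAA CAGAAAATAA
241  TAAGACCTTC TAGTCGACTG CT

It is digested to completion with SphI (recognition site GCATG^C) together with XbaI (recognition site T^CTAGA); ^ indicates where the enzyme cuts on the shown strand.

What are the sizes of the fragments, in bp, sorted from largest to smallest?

96, 72, 61, 18, 15 bp

SphI sites (GCATGC) start at positions 23, 38, 56, 189.
SphI cuts after base 5 of each site (before the last base), so after positions 27, 42, 60, 193.
The XbaI site (TCTAGA) starts at position 132.
XbaI cuts after the first base of each site, so after position 132.
Combined cut positions: 27, 42, 60, 132, 193.
Circular molecule, 5 cuts → 5 fragments:
  28–42 → 15 bp
  43–60 → 18 bp
  61–132 → 72 bp
  133–193 → 61 bp
  194–262 then 1–27 → 69 + 27 = 96 bp
Sorted largest to smallest: 96, 72, 61, 18, 15 bp.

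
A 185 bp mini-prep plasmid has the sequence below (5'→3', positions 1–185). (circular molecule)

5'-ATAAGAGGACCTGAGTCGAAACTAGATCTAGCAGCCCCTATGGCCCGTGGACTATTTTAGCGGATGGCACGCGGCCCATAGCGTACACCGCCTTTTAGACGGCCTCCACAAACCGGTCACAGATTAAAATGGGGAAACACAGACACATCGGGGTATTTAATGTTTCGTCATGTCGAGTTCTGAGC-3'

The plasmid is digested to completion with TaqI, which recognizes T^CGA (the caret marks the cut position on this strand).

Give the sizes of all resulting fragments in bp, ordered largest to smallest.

TaqI sites (TCGA) start at positions 16, 173.
TaqI cuts after the first base of each site, so after positions 16, 173.
Circular molecule, 2 cuts → 2 fragments:
  17–173 → 157 bp
  174–185 then 1–16 → 12 + 16 = 28 bp
Sorted largest to smallest: 157, 28 bp.

157, 28 bp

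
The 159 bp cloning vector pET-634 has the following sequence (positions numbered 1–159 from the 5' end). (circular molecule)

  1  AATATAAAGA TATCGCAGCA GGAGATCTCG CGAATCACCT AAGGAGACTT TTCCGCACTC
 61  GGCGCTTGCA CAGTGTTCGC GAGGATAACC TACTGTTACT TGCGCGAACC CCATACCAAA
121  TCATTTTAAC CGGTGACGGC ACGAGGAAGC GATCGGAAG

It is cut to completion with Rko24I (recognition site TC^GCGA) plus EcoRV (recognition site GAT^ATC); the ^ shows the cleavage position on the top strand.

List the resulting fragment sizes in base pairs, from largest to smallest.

Rko24I sites (TCGCGA) start at positions 28, 77.
Rko24I cuts after base 2 of each site, so after positions 29, 78.
The EcoRV site (GATATC) starts at position 9.
EcoRV cuts after base 3 of each site, so after position 11.
Combined cut positions: 11, 29, 78.
Circular molecule, 3 cuts → 3 fragments:
  12–29 → 18 bp
  30–78 → 49 bp
  79–159 then 1–11 → 81 + 11 = 92 bp
Sorted largest to smallest: 92, 49, 18 bp.

92, 49, 18 bp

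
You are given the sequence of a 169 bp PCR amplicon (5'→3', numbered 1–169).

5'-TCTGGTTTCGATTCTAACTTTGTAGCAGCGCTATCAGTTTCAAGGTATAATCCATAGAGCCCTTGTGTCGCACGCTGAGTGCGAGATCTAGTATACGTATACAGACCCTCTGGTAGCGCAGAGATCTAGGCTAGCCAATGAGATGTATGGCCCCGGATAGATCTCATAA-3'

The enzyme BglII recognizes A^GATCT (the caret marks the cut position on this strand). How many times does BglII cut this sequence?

AGATCT occurs starting at positions 84, 122, 159.
BglII cuts at 3 sites.

3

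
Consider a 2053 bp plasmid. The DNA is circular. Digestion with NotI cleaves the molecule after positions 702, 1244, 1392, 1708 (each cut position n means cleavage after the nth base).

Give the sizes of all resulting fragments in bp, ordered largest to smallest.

1047, 542, 316, 148 bp

Circular molecule, 4 cuts → 4 fragments:
  1244 − 702 = 542 bp
  1392 − 1244 = 148 bp
  1708 − 1392 = 316 bp
  wrap: 2053 − 1708 + 702 = 1047 bp
Sorted largest to smallest: 1047, 542, 316, 148 bp.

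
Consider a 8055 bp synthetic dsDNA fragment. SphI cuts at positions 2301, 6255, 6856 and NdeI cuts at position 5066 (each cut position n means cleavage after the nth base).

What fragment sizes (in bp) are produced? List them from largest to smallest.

Combined cut positions (sorted): 2301, 5066, 6255, 6856.
Linear molecule, 4 cuts → 5 fragments:
  2301 − 0 = 2301 bp
  5066 − 2301 = 2765 bp
  6255 − 5066 = 1189 bp
  6856 − 6255 = 601 bp
  8055 − 6856 = 1199 bp
Sorted largest to smallest: 2765, 2301, 1199, 1189, 601 bp.

2765, 2301, 1199, 1189, 601 bp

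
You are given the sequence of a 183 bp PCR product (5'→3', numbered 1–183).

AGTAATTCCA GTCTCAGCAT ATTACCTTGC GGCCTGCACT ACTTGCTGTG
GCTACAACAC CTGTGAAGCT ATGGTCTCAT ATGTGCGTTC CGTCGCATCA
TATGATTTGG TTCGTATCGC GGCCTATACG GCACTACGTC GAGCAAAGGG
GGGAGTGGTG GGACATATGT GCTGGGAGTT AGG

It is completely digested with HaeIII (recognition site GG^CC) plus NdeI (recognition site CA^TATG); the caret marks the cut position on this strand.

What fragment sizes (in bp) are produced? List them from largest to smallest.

47, 43, 32, 22, 21, 18 bp

HaeIII sites (GGCC) start at positions 31, 121.
HaeIII cuts after base 2 of each site, so after positions 32, 122.
NdeI sites (CATATG) start at positions 78, 99, 164.
NdeI cuts after base 2 of each site, so after positions 79, 100, 165.
Combined cut positions: 32, 79, 100, 122, 165.
Linear molecule, 5 cuts → 6 fragments:
  1–32 → 32 bp
  33–79 → 47 bp
  80–100 → 21 bp
  101–122 → 22 bp
  123–165 → 43 bp
  166–183 → 18 bp
Sorted largest to smallest: 47, 43, 32, 22, 21, 18 bp.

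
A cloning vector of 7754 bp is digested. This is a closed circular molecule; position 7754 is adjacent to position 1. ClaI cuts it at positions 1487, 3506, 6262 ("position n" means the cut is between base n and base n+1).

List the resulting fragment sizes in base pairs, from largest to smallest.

2979, 2756, 2019 bp

Circular molecule, 3 cuts → 3 fragments:
  3506 − 1487 = 2019 bp
  6262 − 3506 = 2756 bp
  wrap: 7754 − 6262 + 1487 = 2979 bp
Sorted largest to smallest: 2979, 2756, 2019 bp.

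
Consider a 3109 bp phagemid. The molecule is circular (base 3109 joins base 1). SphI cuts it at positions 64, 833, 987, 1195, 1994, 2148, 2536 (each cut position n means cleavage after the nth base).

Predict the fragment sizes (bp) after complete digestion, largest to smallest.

799, 769, 637, 388, 208, 154, 154 bp

Circular molecule, 7 cuts → 7 fragments:
  833 − 64 = 769 bp
  987 − 833 = 154 bp
  1195 − 987 = 208 bp
  1994 − 1195 = 799 bp
  2148 − 1994 = 154 bp
  2536 − 2148 = 388 bp
  wrap: 3109 − 2536 + 64 = 637 bp
Sorted largest to smallest: 799, 769, 637, 388, 208, 154, 154 bp.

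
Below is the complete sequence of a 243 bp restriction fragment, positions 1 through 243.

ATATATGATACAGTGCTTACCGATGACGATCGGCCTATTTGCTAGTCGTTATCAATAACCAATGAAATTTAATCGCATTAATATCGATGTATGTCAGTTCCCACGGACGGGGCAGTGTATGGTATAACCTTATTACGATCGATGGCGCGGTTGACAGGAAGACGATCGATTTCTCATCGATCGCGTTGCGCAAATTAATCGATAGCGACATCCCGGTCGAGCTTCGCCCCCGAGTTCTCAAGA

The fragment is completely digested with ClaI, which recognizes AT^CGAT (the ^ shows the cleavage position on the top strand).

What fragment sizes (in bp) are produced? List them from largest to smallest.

ClaI sites (ATCGAT) start at positions 83, 138, 165, 176, 198.
ClaI cuts after base 2 of each site, so after positions 84, 139, 166, 177, 199.
Linear molecule, 5 cuts → 6 fragments:
  1–84 → 84 bp
  85–139 → 55 bp
  140–166 → 27 bp
  167–177 → 11 bp
  178–199 → 22 bp
  200–243 → 44 bp
Sorted largest to smallest: 84, 55, 44, 27, 22, 11 bp.

84, 55, 44, 27, 22, 11 bp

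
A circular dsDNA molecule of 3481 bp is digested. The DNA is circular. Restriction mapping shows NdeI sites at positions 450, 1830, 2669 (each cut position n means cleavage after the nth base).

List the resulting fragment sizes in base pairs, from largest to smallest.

1380, 1262, 839 bp

Circular molecule, 3 cuts → 3 fragments:
  1830 − 450 = 1380 bp
  2669 − 1830 = 839 bp
  wrap: 3481 − 2669 + 450 = 1262 bp
Sorted largest to smallest: 1380, 1262, 839 bp.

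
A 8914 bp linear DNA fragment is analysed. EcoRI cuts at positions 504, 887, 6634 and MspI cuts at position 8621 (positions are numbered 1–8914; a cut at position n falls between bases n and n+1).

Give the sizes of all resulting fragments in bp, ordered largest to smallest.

Combined cut positions (sorted): 504, 887, 6634, 8621.
Linear molecule, 4 cuts → 5 fragments:
  504 − 0 = 504 bp
  887 − 504 = 383 bp
  6634 − 887 = 5747 bp
  8621 − 6634 = 1987 bp
  8914 − 8621 = 293 bp
Sorted largest to smallest: 5747, 1987, 504, 383, 293 bp.

5747, 1987, 504, 383, 293 bp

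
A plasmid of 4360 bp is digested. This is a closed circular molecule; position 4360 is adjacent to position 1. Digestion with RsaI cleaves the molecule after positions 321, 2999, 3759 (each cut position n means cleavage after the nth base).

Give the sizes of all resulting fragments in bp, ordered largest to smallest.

2678, 922, 760 bp

Circular molecule, 3 cuts → 3 fragments:
  2999 − 321 = 2678 bp
  3759 − 2999 = 760 bp
  wrap: 4360 − 3759 + 321 = 922 bp
Sorted largest to smallest: 2678, 922, 760 bp.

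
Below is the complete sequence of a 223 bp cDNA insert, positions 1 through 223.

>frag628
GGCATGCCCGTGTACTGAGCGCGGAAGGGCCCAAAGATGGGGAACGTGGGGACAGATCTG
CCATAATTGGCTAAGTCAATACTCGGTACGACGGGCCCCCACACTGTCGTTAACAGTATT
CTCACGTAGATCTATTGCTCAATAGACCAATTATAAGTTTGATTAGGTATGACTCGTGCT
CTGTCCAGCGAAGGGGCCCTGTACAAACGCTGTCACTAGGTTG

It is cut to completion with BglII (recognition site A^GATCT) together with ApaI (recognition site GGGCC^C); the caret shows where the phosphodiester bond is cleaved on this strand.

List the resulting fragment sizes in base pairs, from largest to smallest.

BglII sites (AGATCT) start at positions 54, 128.
BglII cuts after the first base of each site, so after positions 54, 128.
ApaI sites (GGGCCC) start at positions 27, 93, 194.
ApaI cuts after base 5 of each site (before the last base), so after positions 31, 97, 198.
Combined cut positions: 31, 54, 97, 128, 198.
Linear molecule, 5 cuts → 6 fragments:
  1–31 → 31 bp
  32–54 → 23 bp
  55–97 → 43 bp
  98–128 → 31 bp
  129–198 → 70 bp
  199–223 → 25 bp
Sorted largest to smallest: 70, 43, 31, 31, 25, 23 bp.

70, 43, 31, 31, 25, 23 bp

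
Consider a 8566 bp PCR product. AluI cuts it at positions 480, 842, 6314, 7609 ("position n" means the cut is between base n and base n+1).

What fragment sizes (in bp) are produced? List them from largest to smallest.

Linear molecule, 4 cuts → 5 fragments:
  480 − 0 = 480 bp
  842 − 480 = 362 bp
  6314 − 842 = 5472 bp
  7609 − 6314 = 1295 bp
  8566 − 7609 = 957 bp
Sorted largest to smallest: 5472, 1295, 957, 480, 362 bp.

5472, 1295, 957, 480, 362 bp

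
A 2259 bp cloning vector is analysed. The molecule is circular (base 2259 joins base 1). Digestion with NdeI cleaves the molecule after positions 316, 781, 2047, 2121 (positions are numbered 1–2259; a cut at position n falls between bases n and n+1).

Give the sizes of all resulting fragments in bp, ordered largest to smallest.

1266, 465, 454, 74 bp

Circular molecule, 4 cuts → 4 fragments:
  781 − 316 = 465 bp
  2047 − 781 = 1266 bp
  2121 − 2047 = 74 bp
  wrap: 2259 − 2121 + 316 = 454 bp
Sorted largest to smallest: 1266, 465, 454, 74 bp.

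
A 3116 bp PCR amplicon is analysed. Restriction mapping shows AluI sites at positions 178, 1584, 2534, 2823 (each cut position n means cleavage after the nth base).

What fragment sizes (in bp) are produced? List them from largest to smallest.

Linear molecule, 4 cuts → 5 fragments:
  178 − 0 = 178 bp
  1584 − 178 = 1406 bp
  2534 − 1584 = 950 bp
  2823 − 2534 = 289 bp
  3116 − 2823 = 293 bp
Sorted largest to smallest: 1406, 950, 293, 289, 178 bp.

1406, 950, 293, 289, 178 bp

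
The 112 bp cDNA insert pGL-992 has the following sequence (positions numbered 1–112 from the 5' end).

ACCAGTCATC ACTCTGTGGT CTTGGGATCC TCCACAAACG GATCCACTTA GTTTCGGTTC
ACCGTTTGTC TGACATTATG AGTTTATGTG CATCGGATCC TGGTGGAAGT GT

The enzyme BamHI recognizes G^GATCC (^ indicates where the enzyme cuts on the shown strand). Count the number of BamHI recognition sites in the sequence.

GGATCC occurs starting at positions 25, 40, 95.
BamHI cuts at 3 sites.

3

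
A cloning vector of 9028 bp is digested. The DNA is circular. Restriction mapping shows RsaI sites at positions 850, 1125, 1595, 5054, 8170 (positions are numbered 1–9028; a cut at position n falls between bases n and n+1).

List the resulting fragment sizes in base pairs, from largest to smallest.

3459, 3116, 1708, 470, 275 bp

Circular molecule, 5 cuts → 5 fragments:
  1125 − 850 = 275 bp
  1595 − 1125 = 470 bp
  5054 − 1595 = 3459 bp
  8170 − 5054 = 3116 bp
  wrap: 9028 − 8170 + 850 = 1708 bp
Sorted largest to smallest: 3459, 3116, 1708, 470, 275 bp.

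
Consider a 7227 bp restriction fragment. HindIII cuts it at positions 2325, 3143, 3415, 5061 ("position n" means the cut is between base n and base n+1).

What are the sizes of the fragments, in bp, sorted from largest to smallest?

2325, 2166, 1646, 818, 272 bp

Linear molecule, 4 cuts → 5 fragments:
  2325 − 0 = 2325 bp
  3143 − 2325 = 818 bp
  3415 − 3143 = 272 bp
  5061 − 3415 = 1646 bp
  7227 − 5061 = 2166 bp
Sorted largest to smallest: 2325, 2166, 1646, 818, 272 bp.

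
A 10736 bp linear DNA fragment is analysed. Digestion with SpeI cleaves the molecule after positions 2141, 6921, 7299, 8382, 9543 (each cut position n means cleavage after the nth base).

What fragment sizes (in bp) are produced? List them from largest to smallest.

4780, 2141, 1193, 1161, 1083, 378 bp

Linear molecule, 5 cuts → 6 fragments:
  2141 − 0 = 2141 bp
  6921 − 2141 = 4780 bp
  7299 − 6921 = 378 bp
  8382 − 7299 = 1083 bp
  9543 − 8382 = 1161 bp
  10736 − 9543 = 1193 bp
Sorted largest to smallest: 4780, 2141, 1193, 1161, 1083, 378 bp.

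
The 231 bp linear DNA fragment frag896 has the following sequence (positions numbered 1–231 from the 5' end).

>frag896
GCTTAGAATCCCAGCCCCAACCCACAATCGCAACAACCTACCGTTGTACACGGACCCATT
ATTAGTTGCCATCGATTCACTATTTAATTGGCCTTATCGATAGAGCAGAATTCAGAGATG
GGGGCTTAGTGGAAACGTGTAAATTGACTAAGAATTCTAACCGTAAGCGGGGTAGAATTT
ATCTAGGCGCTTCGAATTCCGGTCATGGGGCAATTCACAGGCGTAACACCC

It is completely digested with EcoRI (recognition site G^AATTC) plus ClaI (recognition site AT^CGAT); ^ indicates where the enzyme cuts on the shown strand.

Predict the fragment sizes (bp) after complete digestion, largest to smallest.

72, 44, 42, 37, 25, 11 bp

EcoRI sites (GAATTC) start at positions 108, 152, 194.
EcoRI cuts after the first base of each site, so after positions 108, 152, 194.
ClaI sites (ATCGAT) start at positions 71, 96.
ClaI cuts after base 2 of each site, so after positions 72, 97.
Combined cut positions: 72, 97, 108, 152, 194.
Linear molecule, 5 cuts → 6 fragments:
  1–72 → 72 bp
  73–97 → 25 bp
  98–108 → 11 bp
  109–152 → 44 bp
  153–194 → 42 bp
  195–231 → 37 bp
Sorted largest to smallest: 72, 44, 42, 37, 25, 11 bp.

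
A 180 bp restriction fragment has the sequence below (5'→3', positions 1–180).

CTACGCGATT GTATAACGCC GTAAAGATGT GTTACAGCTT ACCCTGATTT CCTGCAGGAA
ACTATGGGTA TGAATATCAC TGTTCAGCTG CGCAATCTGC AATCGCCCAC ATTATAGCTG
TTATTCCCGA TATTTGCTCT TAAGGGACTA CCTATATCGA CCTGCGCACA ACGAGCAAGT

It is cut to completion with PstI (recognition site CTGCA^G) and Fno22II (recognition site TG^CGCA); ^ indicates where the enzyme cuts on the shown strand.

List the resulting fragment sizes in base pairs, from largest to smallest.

The PstI site (CTGCAG) starts at position 52.
PstI cuts after base 5 of each site (before the last base), so after position 56.
Fno22II sites (TGCGCA) start at positions 89, 163.
Fno22II cuts after base 2 of each site, so after positions 90, 164.
Combined cut positions: 56, 90, 164.
Linear molecule, 3 cuts → 4 fragments:
  1–56 → 56 bp
  57–90 → 34 bp
  91–164 → 74 bp
  165–180 → 16 bp
Sorted largest to smallest: 74, 56, 34, 16 bp.

74, 56, 34, 16 bp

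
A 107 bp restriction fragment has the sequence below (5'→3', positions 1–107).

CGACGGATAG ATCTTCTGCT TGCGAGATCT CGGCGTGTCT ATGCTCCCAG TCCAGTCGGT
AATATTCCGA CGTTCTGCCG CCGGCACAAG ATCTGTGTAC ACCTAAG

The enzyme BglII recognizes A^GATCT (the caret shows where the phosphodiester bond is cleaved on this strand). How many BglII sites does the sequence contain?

3

AGATCT occurs starting at positions 9, 25, 89.
BglII cuts at 3 sites.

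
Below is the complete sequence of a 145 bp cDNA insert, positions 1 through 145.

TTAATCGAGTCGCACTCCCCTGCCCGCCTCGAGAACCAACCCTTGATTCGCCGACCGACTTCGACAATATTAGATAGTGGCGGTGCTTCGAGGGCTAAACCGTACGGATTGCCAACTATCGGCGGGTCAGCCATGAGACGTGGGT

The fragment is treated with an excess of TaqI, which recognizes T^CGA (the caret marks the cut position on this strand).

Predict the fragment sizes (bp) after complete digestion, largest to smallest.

TaqI sites (TCGA) start at positions 5, 29, 61, 88.
TaqI cuts after the first base of each site, so after positions 5, 29, 61, 88.
Linear molecule, 4 cuts → 5 fragments:
  1–5 → 5 bp
  6–29 → 24 bp
  30–61 → 32 bp
  62–88 → 27 bp
  89–145 → 57 bp
Sorted largest to smallest: 57, 32, 27, 24, 5 bp.

57, 32, 27, 24, 5 bp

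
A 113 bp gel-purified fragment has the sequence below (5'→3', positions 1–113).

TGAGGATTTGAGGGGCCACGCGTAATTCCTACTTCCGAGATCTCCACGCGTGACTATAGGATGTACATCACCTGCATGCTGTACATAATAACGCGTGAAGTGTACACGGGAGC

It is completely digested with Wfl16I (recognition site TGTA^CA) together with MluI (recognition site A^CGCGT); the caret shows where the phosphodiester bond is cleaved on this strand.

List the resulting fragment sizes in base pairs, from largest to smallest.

28, 19, 18, 18, 13, 9, 8 bp

Wfl16I sites (TGTACA) start at positions 62, 80, 101.
Wfl16I cuts after base 4 of each site, so after positions 65, 83, 104.
MluI sites (ACGCGT) start at positions 18, 46, 91.
MluI cuts after the first base of each site, so after positions 18, 46, 91.
Combined cut positions: 18, 46, 65, 83, 91, 104.
Linear molecule, 6 cuts → 7 fragments:
  1–18 → 18 bp
  19–46 → 28 bp
  47–65 → 19 bp
  66–83 → 18 bp
  84–91 → 8 bp
  92–104 → 13 bp
  105–113 → 9 bp
Sorted largest to smallest: 28, 19, 18, 18, 13, 9, 8 bp.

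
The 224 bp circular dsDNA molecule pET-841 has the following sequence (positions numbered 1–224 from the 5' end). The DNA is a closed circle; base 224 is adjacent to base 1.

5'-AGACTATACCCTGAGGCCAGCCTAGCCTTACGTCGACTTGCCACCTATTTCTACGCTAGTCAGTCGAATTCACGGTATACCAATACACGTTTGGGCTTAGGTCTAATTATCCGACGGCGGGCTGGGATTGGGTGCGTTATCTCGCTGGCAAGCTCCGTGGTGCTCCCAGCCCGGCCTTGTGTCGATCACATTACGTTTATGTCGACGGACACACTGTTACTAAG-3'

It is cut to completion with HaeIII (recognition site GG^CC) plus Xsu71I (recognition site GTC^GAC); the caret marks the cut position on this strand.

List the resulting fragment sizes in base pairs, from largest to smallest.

HaeIII sites (GGCC) start at positions 15, 173.
HaeIII cuts after base 2 of each site, so after positions 16, 174.
Xsu71I sites (GTCGAC) start at positions 32, 201.
Xsu71I cuts after base 3 of each site, so after positions 34, 203.
Combined cut positions: 16, 34, 174, 203.
Circular molecule, 4 cuts → 4 fragments:
  17–34 → 18 bp
  35–174 → 140 bp
  175–203 → 29 bp
  204–224 then 1–16 → 21 + 16 = 37 bp
Sorted largest to smallest: 140, 37, 29, 18 bp.

140, 37, 29, 18 bp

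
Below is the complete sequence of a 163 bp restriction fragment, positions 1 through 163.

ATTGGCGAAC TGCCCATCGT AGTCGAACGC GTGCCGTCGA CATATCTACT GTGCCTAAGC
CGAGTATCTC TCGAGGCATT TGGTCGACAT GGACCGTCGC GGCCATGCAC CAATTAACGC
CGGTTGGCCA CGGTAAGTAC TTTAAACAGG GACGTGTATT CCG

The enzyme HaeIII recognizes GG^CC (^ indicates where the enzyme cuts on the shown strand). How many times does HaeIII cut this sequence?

2

GGCC occurs starting at positions 101, 126.
HaeIII cuts at 2 sites.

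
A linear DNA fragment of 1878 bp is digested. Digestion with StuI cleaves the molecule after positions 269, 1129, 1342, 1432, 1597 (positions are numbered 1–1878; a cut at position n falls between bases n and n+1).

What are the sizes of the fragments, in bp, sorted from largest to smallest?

Linear molecule, 5 cuts → 6 fragments:
  269 − 0 = 269 bp
  1129 − 269 = 860 bp
  1342 − 1129 = 213 bp
  1432 − 1342 = 90 bp
  1597 − 1432 = 165 bp
  1878 − 1597 = 281 bp
Sorted largest to smallest: 860, 281, 269, 213, 165, 90 bp.

860, 281, 269, 213, 165, 90 bp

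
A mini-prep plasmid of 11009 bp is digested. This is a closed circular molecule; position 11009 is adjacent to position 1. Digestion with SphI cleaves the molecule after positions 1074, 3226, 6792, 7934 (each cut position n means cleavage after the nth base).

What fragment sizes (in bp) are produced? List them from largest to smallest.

4149, 3566, 2152, 1142 bp

Circular molecule, 4 cuts → 4 fragments:
  3226 − 1074 = 2152 bp
  6792 − 3226 = 3566 bp
  7934 − 6792 = 1142 bp
  wrap: 11009 − 7934 + 1074 = 4149 bp
Sorted largest to smallest: 4149, 3566, 2152, 1142 bp.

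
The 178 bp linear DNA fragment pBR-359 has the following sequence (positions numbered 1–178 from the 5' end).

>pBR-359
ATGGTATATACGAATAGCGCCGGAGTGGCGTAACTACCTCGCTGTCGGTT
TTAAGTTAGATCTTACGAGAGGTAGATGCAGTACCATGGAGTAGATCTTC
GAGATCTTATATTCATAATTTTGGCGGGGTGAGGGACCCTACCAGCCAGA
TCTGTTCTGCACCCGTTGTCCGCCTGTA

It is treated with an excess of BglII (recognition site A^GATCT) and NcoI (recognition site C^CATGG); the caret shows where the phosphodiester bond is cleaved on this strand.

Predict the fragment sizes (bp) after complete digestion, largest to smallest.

58, 46, 30, 26, 9, 9 bp

BglII sites (AGATCT) start at positions 58, 93, 102, 148.
BglII cuts after the first base of each site, so after positions 58, 93, 102, 148.
The NcoI site (CCATGG) starts at position 84.
NcoI cuts after the first base of each site, so after position 84.
Combined cut positions: 58, 84, 93, 102, 148.
Linear molecule, 5 cuts → 6 fragments:
  1–58 → 58 bp
  59–84 → 26 bp
  85–93 → 9 bp
  94–102 → 9 bp
  103–148 → 46 bp
  149–178 → 30 bp
Sorted largest to smallest: 58, 46, 30, 26, 9, 9 bp.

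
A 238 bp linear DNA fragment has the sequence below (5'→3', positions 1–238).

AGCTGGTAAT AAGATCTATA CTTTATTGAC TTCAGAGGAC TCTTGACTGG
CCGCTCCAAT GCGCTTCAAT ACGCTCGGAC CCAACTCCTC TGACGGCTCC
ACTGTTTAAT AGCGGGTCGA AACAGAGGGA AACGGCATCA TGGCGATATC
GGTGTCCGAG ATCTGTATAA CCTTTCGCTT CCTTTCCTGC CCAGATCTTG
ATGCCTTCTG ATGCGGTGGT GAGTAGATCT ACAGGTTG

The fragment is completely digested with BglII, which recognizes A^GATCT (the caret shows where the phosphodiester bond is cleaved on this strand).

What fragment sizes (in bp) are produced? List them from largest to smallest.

BglII sites (AGATCT) start at positions 12, 159, 193, 225.
BglII cuts after the first base of each site, so after positions 12, 159, 193, 225.
Linear molecule, 4 cuts → 5 fragments:
  1–12 → 12 bp
  13–159 → 147 bp
  160–193 → 34 bp
  194–225 → 32 bp
  226–238 → 13 bp
Sorted largest to smallest: 147, 34, 32, 13, 12 bp.

147, 34, 32, 13, 12 bp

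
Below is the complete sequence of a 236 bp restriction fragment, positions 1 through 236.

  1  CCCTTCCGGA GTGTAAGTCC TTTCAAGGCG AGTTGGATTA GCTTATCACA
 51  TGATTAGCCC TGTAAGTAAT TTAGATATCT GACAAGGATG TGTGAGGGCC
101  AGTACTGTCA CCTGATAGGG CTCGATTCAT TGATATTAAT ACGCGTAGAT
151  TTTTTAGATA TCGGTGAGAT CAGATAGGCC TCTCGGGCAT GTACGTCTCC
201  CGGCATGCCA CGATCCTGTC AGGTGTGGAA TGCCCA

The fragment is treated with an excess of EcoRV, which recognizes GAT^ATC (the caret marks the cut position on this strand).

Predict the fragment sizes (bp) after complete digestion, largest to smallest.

83, 77, 76 bp

EcoRV sites (GATATC) start at positions 74, 157.
EcoRV cuts after base 3 of each site, so after positions 76, 159.
Linear molecule, 2 cuts → 3 fragments:
  1–76 → 76 bp
  77–159 → 83 bp
  160–236 → 77 bp
Sorted largest to smallest: 83, 77, 76 bp.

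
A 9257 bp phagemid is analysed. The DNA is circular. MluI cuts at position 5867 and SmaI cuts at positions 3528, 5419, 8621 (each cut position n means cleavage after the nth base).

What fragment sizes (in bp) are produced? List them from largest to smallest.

4164, 2754, 1891, 448 bp

Combined cut positions (sorted): 3528, 5419, 5867, 8621.
Circular molecule, 4 cuts → 4 fragments:
  5419 − 3528 = 1891 bp
  5867 − 5419 = 448 bp
  8621 − 5867 = 2754 bp
  wrap: 9257 − 8621 + 3528 = 4164 bp
Sorted largest to smallest: 4164, 2754, 1891, 448 bp.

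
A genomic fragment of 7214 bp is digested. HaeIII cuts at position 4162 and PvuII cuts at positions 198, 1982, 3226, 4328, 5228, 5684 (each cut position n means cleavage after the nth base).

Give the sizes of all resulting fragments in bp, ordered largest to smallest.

1784, 1530, 1244, 936, 900, 456, 198, 166 bp

Combined cut positions (sorted): 198, 1982, 3226, 4162, 4328, 5228, 5684.
Linear molecule, 7 cuts → 8 fragments:
  198 − 0 = 198 bp
  1982 − 198 = 1784 bp
  3226 − 1982 = 1244 bp
  4162 − 3226 = 936 bp
  4328 − 4162 = 166 bp
  5228 − 4328 = 900 bp
  5684 − 5228 = 456 bp
  7214 − 5684 = 1530 bp
Sorted largest to smallest: 1784, 1530, 1244, 936, 900, 456, 198, 166 bp.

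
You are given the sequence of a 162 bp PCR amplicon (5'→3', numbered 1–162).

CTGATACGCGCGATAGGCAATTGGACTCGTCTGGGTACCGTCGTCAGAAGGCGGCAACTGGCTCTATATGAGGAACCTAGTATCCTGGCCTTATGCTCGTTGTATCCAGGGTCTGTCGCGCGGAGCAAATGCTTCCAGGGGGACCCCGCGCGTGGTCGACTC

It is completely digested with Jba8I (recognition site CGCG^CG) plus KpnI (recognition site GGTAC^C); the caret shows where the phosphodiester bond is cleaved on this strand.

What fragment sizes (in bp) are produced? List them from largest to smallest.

Jba8I sites (CGCGCG) start at positions 7, 117, 147.
Jba8I cuts after base 4 of each site, so after positions 10, 120, 150.
The KpnI site (GGTACC) starts at position 34.
KpnI cuts after base 5 of each site (before the last base), so after position 38.
Combined cut positions: 10, 38, 120, 150.
Linear molecule, 4 cuts → 5 fragments:
  1–10 → 10 bp
  11–38 → 28 bp
  39–120 → 82 bp
  121–150 → 30 bp
  151–162 → 12 bp
Sorted largest to smallest: 82, 30, 28, 12, 10 bp.

82, 30, 28, 12, 10 bp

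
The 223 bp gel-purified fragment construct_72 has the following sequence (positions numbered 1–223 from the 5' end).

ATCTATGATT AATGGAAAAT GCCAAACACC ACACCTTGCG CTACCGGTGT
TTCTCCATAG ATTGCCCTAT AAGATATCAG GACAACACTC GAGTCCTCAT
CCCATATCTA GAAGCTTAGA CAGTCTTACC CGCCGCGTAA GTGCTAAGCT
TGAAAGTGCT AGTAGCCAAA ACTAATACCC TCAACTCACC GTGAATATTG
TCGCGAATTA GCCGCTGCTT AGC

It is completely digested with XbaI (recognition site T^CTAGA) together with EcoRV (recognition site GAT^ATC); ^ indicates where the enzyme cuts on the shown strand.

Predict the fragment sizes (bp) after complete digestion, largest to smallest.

The XbaI site (TCTAGA) starts at position 107.
XbaI cuts after the first base of each site, so after position 107.
The EcoRV site (GATATC) starts at position 73.
EcoRV cuts after base 3 of each site, so after position 75.
Combined cut positions: 75, 107.
Linear molecule, 2 cuts → 3 fragments:
  1–75 → 75 bp
  76–107 → 32 bp
  108–223 → 116 bp
Sorted largest to smallest: 116, 75, 32 bp.

116, 75, 32 bp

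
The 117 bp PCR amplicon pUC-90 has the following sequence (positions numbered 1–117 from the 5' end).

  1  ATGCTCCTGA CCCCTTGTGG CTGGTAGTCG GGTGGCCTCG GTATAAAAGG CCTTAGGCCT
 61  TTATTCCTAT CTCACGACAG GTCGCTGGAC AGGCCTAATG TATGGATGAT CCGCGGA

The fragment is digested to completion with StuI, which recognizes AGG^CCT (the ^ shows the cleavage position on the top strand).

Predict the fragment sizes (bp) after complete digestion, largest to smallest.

50, 36, 24, 7 bp

StuI sites (AGGCCT) start at positions 48, 55, 91.
StuI cuts after base 3 of each site, so after positions 50, 57, 93.
Linear molecule, 3 cuts → 4 fragments:
  1–50 → 50 bp
  51–57 → 7 bp
  58–93 → 36 bp
  94–117 → 24 bp
Sorted largest to smallest: 50, 36, 24, 7 bp.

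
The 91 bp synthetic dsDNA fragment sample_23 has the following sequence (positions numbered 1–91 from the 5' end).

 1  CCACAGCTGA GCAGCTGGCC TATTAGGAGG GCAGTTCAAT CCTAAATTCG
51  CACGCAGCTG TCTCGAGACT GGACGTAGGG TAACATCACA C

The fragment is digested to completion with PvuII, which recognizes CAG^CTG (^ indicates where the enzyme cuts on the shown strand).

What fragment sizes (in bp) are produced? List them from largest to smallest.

PvuII sites (CAGCTG) start at positions 4, 12, 55.
PvuII cuts after base 3 of each site, so after positions 6, 14, 57.
Linear molecule, 3 cuts → 4 fragments:
  1–6 → 6 bp
  7–14 → 8 bp
  15–57 → 43 bp
  58–91 → 34 bp
Sorted largest to smallest: 43, 34, 8, 6 bp.

43, 34, 8, 6 bp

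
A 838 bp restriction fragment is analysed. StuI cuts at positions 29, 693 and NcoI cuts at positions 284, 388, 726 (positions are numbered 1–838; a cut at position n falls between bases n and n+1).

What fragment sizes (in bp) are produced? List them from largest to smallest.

Combined cut positions (sorted): 29, 284, 388, 693, 726.
Linear molecule, 5 cuts → 6 fragments:
  29 − 0 = 29 bp
  284 − 29 = 255 bp
  388 − 284 = 104 bp
  693 − 388 = 305 bp
  726 − 693 = 33 bp
  838 − 726 = 112 bp
Sorted largest to smallest: 305, 255, 112, 104, 33, 29 bp.

305, 255, 112, 104, 33, 29 bp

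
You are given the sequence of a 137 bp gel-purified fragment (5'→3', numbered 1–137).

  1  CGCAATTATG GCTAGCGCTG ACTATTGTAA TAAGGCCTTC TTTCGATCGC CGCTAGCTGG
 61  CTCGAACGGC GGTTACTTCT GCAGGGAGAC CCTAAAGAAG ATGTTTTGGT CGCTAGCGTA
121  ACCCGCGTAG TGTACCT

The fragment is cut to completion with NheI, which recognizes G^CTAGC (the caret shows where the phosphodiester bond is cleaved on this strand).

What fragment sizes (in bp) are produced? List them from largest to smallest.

NheI sites (GCTAGC) start at positions 11, 52, 112.
NheI cuts after the first base of each site, so after positions 11, 52, 112.
Linear molecule, 3 cuts → 4 fragments:
  1–11 → 11 bp
  12–52 → 41 bp
  53–112 → 60 bp
  113–137 → 25 bp
Sorted largest to smallest: 60, 41, 25, 11 bp.

60, 41, 25, 11 bp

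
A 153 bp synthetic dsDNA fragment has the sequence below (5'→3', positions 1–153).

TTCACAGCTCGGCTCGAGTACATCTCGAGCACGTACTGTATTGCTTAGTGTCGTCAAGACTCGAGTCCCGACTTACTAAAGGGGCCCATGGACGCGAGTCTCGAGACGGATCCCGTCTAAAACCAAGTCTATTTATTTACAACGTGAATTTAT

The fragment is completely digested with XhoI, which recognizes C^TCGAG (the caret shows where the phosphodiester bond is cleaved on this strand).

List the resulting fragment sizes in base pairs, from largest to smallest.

XhoI sites (CTCGAG) start at positions 13, 24, 60, 100.
XhoI cuts after the first base of each site, so after positions 13, 24, 60, 100.
Linear molecule, 4 cuts → 5 fragments:
  1–13 → 13 bp
  14–24 → 11 bp
  25–60 → 36 bp
  61–100 → 40 bp
  101–153 → 53 bp
Sorted largest to smallest: 53, 40, 36, 13, 11 bp.

53, 40, 36, 13, 11 bp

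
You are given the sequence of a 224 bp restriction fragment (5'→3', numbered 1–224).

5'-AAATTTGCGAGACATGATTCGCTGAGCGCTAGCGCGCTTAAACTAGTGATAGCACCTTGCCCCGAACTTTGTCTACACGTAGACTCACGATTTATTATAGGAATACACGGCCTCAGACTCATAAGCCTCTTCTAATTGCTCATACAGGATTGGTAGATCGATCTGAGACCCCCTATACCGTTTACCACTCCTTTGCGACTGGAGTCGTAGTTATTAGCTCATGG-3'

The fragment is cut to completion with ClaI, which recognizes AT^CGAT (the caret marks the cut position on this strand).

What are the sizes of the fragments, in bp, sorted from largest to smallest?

The ClaI site (ATCGAT) starts at position 157.
ClaI cuts after base 2 of each site, so after position 158.
Linear molecule, 1 cut → 2 fragments:
  1–158 → 158 bp
  159–224 → 66 bp
Sorted largest to smallest: 158, 66 bp.

158, 66 bp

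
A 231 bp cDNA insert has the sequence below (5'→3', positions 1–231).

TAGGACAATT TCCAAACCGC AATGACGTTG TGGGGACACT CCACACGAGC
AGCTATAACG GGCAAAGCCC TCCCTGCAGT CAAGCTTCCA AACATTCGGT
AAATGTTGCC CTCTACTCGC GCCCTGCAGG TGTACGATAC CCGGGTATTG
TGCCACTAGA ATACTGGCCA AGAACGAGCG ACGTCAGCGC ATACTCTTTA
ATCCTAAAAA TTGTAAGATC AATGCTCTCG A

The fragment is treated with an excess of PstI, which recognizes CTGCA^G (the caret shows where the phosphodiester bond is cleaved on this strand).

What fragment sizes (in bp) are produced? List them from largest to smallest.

103, 78, 50 bp

PstI sites (CTGCAG) start at positions 74, 124.
PstI cuts after base 5 of each site (before the last base), so after positions 78, 128.
Linear molecule, 2 cuts → 3 fragments:
  1–78 → 78 bp
  79–128 → 50 bp
  129–231 → 103 bp
Sorted largest to smallest: 103, 78, 50 bp.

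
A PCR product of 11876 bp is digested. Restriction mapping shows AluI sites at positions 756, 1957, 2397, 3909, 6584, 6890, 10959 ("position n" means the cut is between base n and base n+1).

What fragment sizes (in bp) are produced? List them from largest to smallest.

Linear molecule, 7 cuts → 8 fragments:
  756 − 0 = 756 bp
  1957 − 756 = 1201 bp
  2397 − 1957 = 440 bp
  3909 − 2397 = 1512 bp
  6584 − 3909 = 2675 bp
  6890 − 6584 = 306 bp
  10959 − 6890 = 4069 bp
  11876 − 10959 = 917 bp
Sorted largest to smallest: 4069, 2675, 1512, 1201, 917, 756, 440, 306 bp.

4069, 2675, 1512, 1201, 917, 756, 440, 306 bp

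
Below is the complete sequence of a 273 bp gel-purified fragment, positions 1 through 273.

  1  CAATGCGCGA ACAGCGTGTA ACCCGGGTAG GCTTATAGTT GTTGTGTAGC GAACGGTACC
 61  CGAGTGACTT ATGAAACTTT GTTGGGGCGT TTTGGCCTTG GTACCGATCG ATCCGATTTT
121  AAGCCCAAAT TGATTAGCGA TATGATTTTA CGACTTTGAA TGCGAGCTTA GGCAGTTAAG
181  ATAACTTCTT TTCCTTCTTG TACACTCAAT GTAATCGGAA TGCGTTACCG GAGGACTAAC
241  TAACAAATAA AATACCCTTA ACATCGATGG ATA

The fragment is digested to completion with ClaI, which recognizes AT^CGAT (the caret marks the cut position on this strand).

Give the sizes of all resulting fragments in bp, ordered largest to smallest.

ClaI sites (ATCGAT) start at positions 107, 263.
ClaI cuts after base 2 of each site, so after positions 108, 264.
Linear molecule, 2 cuts → 3 fragments:
  1–108 → 108 bp
  109–264 → 156 bp
  265–273 → 9 bp
Sorted largest to smallest: 156, 108, 9 bp.

156, 108, 9 bp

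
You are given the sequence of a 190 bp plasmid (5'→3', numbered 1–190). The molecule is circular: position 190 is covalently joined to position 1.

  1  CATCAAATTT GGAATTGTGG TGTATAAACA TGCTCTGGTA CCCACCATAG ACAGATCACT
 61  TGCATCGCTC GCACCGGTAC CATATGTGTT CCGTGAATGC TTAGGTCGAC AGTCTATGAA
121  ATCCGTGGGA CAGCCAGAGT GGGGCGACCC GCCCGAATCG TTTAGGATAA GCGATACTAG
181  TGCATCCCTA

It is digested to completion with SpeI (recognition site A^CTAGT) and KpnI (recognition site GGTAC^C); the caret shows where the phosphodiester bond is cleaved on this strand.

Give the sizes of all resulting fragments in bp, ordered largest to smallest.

96, 55, 39 bp

The SpeI site (ACTAGT) starts at position 176.
SpeI cuts after the first base of each site, so after position 176.
KpnI sites (GGTACC) start at positions 37, 76.
KpnI cuts after base 5 of each site (before the last base), so after positions 41, 80.
Combined cut positions: 41, 80, 176.
Circular molecule, 3 cuts → 3 fragments:
  42–80 → 39 bp
  81–176 → 96 bp
  177–190 then 1–41 → 14 + 41 = 55 bp
Sorted largest to smallest: 96, 55, 39 bp.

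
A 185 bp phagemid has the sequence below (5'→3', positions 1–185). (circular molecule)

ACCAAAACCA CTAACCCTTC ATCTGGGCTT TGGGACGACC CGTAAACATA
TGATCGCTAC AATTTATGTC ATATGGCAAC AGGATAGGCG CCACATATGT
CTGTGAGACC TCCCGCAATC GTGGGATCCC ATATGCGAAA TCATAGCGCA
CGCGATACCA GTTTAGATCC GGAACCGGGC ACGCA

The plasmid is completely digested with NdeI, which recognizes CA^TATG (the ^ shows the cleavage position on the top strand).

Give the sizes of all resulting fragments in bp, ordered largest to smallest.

102, 36, 24, 23 bp

NdeI sites (CATATG) start at positions 47, 70, 94, 130.
NdeI cuts after base 2 of each site, so after positions 48, 71, 95, 131.
Circular molecule, 4 cuts → 4 fragments:
  49–71 → 23 bp
  72–95 → 24 bp
  96–131 → 36 bp
  132–185 then 1–48 → 54 + 48 = 102 bp
Sorted largest to smallest: 102, 36, 24, 23 bp.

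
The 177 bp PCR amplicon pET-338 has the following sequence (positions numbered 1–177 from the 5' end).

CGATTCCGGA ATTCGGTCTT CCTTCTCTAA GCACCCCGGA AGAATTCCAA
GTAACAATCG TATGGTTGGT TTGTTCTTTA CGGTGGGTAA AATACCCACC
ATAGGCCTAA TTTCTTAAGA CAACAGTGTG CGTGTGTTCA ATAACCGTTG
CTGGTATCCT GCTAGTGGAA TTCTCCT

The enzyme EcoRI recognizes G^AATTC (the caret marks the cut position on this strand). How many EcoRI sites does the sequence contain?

GAATTC occurs starting at positions 9, 42, 168.
EcoRI cuts at 3 sites.

3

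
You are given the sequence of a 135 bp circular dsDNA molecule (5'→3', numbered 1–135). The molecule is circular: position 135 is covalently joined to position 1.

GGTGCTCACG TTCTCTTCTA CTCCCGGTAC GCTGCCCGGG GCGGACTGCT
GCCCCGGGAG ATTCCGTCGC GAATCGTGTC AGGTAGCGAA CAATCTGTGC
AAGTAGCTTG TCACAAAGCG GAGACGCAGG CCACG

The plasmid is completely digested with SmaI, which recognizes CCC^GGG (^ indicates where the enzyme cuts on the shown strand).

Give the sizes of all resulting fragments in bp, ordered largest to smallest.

117, 18 bp

SmaI sites (CCCGGG) start at positions 35, 53.
SmaI cuts after base 3 of each site, so after positions 37, 55.
Circular molecule, 2 cuts → 2 fragments:
  38–55 → 18 bp
  56–135 then 1–37 → 80 + 37 = 117 bp
Sorted largest to smallest: 117, 18 bp.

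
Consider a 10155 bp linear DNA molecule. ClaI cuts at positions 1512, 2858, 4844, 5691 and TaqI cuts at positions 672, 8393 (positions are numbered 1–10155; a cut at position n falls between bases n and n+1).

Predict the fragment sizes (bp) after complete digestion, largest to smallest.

2702, 1986, 1762, 1346, 847, 840, 672 bp

Combined cut positions (sorted): 672, 1512, 2858, 4844, 5691, 8393.
Linear molecule, 6 cuts → 7 fragments:
  672 − 0 = 672 bp
  1512 − 672 = 840 bp
  2858 − 1512 = 1346 bp
  4844 − 2858 = 1986 bp
  5691 − 4844 = 847 bp
  8393 − 5691 = 2702 bp
  10155 − 8393 = 1762 bp
Sorted largest to smallest: 2702, 1986, 1762, 1346, 847, 840, 672 bp.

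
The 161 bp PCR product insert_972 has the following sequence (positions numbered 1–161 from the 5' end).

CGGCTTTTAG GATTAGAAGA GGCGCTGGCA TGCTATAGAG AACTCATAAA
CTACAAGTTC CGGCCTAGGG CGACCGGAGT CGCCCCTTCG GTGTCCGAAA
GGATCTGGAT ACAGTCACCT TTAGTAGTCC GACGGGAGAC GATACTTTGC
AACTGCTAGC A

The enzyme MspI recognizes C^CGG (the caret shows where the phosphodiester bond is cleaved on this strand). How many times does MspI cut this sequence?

CCGG occurs starting at positions 60, 74.
MspI cuts at 2 sites.

2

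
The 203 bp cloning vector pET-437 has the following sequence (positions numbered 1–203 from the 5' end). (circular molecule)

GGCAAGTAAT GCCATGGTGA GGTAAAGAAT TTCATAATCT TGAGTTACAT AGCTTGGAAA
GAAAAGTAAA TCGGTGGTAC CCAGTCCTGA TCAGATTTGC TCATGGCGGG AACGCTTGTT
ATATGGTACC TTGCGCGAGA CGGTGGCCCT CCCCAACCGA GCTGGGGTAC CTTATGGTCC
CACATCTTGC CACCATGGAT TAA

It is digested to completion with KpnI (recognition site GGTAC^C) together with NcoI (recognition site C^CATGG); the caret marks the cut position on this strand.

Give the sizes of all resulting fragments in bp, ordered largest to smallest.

68, 49, 41, 23, 22 bp

KpnI sites (GGTACC) start at positions 76, 125, 166.
KpnI cuts after base 5 of each site (before the last base), so after positions 80, 129, 170.
NcoI sites (CCATGG) start at positions 12, 193.
NcoI cuts after the first base of each site, so after positions 12, 193.
Combined cut positions: 12, 80, 129, 170, 193.
Circular molecule, 5 cuts → 5 fragments:
  13–80 → 68 bp
  81–129 → 49 bp
  130–170 → 41 bp
  171–193 → 23 bp
  194–203 then 1–12 → 10 + 12 = 22 bp
Sorted largest to smallest: 68, 49, 41, 23, 22 bp.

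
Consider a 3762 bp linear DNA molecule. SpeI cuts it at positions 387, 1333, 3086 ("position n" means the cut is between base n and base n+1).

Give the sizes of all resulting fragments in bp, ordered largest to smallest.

Linear molecule, 3 cuts → 4 fragments:
  387 − 0 = 387 bp
  1333 − 387 = 946 bp
  3086 − 1333 = 1753 bp
  3762 − 3086 = 676 bp
Sorted largest to smallest: 1753, 946, 676, 387 bp.

1753, 946, 676, 387 bp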